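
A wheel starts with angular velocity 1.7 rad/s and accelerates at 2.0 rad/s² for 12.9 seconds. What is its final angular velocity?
ω = ω₀ + αt = 1.7 + 2.0 × 12.9 = 27.5 rad/s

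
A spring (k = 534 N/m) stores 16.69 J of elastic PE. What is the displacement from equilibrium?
PE = ½kx² → x = √(2PE/k) = √(2×16.69/534) = 0.25 m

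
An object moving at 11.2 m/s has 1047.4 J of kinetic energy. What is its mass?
KE = ½mv² → m = 2KE/v² = 2×1047.4/11.2² = 16.7 kg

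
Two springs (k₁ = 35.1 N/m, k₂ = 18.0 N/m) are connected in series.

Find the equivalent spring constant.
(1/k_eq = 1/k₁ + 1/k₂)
1/k_eq = 1/35.1 + 1/18.0 = 0.084046; k_eq = 11.9 N/m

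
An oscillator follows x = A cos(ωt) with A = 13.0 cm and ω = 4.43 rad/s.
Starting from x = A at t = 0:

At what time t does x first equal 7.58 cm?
cos(ωt) = x/A = 7.58/13.0 = 0.5831
ωt = arccos(0.5831) = 0.9483 rad
t = 0.9483/4.43 = 0.2141 s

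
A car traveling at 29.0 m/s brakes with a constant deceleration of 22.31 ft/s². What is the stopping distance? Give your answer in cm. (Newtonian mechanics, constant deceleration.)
d = v₀² / (2a) (with unit conversion) = 6184.0 cm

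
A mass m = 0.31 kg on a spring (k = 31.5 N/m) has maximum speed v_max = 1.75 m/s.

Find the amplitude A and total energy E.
½mv²_max = ½kA² → A = v_max√(m/k) = 1.75×√(0.31/31.5) = 0.1736 m = 17.36 cm
E = ½mv²_max = ½×0.31×1.75² = 0.4747 J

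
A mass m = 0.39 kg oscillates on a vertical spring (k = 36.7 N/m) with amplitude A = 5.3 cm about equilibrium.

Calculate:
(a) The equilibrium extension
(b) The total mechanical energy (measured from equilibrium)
x_eq = mg/k = 0.39×9.81/36.7 = 0.1042 m = 10.42 cm
E = ½kA² = ½×36.7×(0.053)² = 0.05155 J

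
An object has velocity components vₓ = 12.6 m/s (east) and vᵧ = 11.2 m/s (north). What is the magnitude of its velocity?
|v| = √(vₓ² + vᵧ²) = √(12.6² + 11.2²) = √(284.2) = 16.86 m/s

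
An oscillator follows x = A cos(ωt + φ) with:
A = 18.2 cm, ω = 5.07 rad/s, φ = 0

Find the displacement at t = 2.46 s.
x = A cos(ωt + φ) = 18.2×cos(5.07×2.46 + 0) = 18.12 cm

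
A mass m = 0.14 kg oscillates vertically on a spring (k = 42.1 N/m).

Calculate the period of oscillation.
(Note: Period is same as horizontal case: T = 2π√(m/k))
T = 2π√(m/k) = 2π√(0.14/42.1) = 0.3623 s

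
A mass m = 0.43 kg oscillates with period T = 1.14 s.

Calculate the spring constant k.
T = 2π√(m/k) → k = m(2π/T)² = 0.43×(2π/1.14)² = 13.06 N/m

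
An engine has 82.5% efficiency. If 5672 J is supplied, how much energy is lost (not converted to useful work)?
W_out = η × W_in = 0.825×5672 = 4679.4 J
W_lost = W_in − W_out = 5672 − 4679.4 = 992.6 J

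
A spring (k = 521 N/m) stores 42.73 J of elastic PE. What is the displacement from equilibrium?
PE = ½kx² → x = √(2PE/k) = √(2×42.73/521) = 0.405 m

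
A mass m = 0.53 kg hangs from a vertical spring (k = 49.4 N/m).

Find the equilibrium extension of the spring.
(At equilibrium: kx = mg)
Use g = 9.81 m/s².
x_eq = mg/k = 0.53×9.81/49.4 = 0.1052 m = 10.52 cm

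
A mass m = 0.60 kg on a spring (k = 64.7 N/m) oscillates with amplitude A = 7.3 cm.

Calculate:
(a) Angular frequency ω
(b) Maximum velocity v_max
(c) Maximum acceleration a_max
ω = √(k/m) = √(64.7/0.6) = 10.38 rad/s
v_max = ωA = 10.38×0.073 = 0.7581 m/s
a_max = ω²A = 10.38²×0.073 = 7.872 m/s²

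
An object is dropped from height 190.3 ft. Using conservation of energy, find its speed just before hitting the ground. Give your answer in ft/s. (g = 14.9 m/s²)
mgh = ½mv² → v = √(2gh) = √(2×14.9×58) = 41.58 m/s = 136.4 ft/s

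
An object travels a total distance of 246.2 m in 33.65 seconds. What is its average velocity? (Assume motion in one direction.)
v_avg = Δd / Δt = 246.2 / 33.65 = 7.32 m/s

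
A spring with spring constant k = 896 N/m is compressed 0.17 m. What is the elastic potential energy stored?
PE = ½kx² = ½×896×0.17² = 12.95 J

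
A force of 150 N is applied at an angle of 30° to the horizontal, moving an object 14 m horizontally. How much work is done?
W = Fd cosθ = 150×14×cos(30°) = 1818.7 J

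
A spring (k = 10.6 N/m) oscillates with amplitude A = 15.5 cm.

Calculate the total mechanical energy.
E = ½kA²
E = ½kA² = ½×10.6×(0.155)² = 0.1273 J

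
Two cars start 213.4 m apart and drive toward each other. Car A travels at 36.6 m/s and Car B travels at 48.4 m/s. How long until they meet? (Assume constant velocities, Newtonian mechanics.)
Combined speed: v_combined = 36.6 + 48.4 = 85 m/s
Time to meet: t = d/85 = 213.4/85 = 2.51 s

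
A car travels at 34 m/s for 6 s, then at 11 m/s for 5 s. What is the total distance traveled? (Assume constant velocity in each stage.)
d₁ = v₁t₁ = 34 × 6 = 204 m
d₂ = v₂t₂ = 11 × 5 = 55 m
d_total = 204 + 55 = 259 m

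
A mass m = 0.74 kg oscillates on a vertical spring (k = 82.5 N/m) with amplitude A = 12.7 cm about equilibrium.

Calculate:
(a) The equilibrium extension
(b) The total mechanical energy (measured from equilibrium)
x_eq = mg/k = 0.74×9.81/82.5 = 0.08799 m = 8.799 cm
E = ½kA² = ½×82.5×(0.127)² = 0.6653 J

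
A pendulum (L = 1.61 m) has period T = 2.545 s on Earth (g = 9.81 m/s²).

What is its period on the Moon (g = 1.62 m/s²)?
T = 2π√(L/g), so T_moon/T_earth = √(g_earth/g_moon)
T_moon = 2π√(1.61/1.62) = 6.264 s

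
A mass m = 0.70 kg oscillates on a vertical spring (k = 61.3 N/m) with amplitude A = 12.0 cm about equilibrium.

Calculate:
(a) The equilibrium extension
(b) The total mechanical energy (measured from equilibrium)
x_eq = mg/k = 0.7×9.81/61.3 = 0.112 m = 11.2 cm
E = ½kA² = ½×61.3×(0.12)² = 0.4414 J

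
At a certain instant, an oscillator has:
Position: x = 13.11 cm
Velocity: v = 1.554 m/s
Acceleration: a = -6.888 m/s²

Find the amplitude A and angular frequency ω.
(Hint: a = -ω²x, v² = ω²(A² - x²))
a = −ω²x → ω = √(|a|/x) = √(6.888/0.1311) = 7.248 rad/s
v² = ω²(A² − x²) → A = √(x² + v²/ω²) = √(0.1311² + 1.554²/7.248²) = 0.2513 m = 25.13 cm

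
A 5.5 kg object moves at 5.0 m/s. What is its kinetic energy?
KE = ½mv² = ½×5.5×5.0² = 68.75 J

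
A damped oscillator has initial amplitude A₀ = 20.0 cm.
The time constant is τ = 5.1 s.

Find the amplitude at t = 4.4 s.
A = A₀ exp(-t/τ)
A = A₀ exp(−t/τ) = 20.0×exp(−4.4/5.1) = 8.44 cm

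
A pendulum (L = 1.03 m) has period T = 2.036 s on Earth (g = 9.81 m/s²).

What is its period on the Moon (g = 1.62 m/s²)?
T = 2π√(L/g), so T_moon/T_earth = √(g_earth/g_moon)
T_moon = 2π√(1.03/1.62) = 5.01 s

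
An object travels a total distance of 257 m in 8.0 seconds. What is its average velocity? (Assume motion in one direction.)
v_avg = Δd / Δt = 257 / 8.0 = 32.12 m/s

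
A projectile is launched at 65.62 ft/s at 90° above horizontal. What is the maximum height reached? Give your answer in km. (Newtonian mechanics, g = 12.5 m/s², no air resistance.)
H = v₀²sin²(θ)/(2g) (with unit conversion) = 0.016 km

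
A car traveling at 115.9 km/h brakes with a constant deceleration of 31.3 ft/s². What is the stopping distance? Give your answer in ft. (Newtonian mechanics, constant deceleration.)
d = v₀² / (2a) (with unit conversion) = 178.2 ft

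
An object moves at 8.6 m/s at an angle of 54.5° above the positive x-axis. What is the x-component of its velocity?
vₓ = v cos(θ) = 8.6 × cos(54.5°) = 4.99 m/s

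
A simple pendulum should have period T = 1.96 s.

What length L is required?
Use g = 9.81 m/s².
T = 2π√(L/g) → L = g(T/2π)² = 9.81×(1.96/2π)² = 0.9546 m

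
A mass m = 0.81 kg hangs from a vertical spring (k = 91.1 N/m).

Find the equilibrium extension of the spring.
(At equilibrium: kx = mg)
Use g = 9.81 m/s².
x_eq = mg/k = 0.81×9.81/91.1 = 0.08722 m = 8.722 cm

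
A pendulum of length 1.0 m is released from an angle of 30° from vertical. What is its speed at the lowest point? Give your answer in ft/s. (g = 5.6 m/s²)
h = L(1 − cosθ) = 1.0×(1 − cos30°) = 0.134 m
v = √(2gh) = √(2×5.6×0.134) = 1.225 m/s = 4.019 ft/s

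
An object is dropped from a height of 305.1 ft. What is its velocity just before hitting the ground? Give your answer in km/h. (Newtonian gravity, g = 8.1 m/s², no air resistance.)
v = √(2gh) (with unit conversion) = 139.7 km/h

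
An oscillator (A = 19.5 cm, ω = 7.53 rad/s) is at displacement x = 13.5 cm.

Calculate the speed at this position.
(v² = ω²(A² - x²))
v = ω√(A² − x²) = 7.53×√(0.195² − 0.135²) = 1.06 m/s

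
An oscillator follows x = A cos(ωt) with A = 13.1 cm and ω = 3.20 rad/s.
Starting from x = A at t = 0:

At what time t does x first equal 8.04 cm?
cos(ωt) = x/A = 8.04/13.1 = 0.6137
ωt = arccos(0.6137) = 0.91 rad
t = 0.91/3.2 = 0.2844 s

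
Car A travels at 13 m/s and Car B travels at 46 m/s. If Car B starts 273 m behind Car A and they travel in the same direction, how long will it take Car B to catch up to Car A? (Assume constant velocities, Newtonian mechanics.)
Relative speed: v_rel = 46 - 13 = 33 m/s
Time to catch: t = d₀/v_rel = 273/33 = 8.27 s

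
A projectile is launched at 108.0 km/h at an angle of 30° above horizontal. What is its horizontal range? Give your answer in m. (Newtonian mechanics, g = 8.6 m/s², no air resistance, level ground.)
R = v₀² sin(2θ) / g (with unit conversion) = 90.63 m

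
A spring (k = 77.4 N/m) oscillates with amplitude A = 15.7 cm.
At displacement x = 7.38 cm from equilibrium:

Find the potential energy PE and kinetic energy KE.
E_total = ½kA² = ½×77.4×(0.157)² = 0.9539 J
PE = ½kx² = ½×77.4×(0.0738)² = 0.2108 J
KE = E_total − PE = 0.7431 J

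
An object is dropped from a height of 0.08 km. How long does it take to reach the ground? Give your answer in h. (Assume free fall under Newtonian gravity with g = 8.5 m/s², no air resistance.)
t = √(2h/g) (with unit conversion) = 0.001205 h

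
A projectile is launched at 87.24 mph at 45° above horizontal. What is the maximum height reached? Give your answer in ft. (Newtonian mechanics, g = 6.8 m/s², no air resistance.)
H = v₀²sin²(θ)/(2g) (with unit conversion) = 183.5 ft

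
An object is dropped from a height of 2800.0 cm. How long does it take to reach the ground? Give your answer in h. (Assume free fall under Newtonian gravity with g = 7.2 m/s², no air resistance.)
t = √(2h/g) (with unit conversion) = 0.0007747 h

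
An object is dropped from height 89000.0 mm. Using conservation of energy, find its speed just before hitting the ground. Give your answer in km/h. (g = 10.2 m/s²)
mgh = ½mv² → v = √(2gh) = √(2×10.2×89) = 42.61 m/s = 153.4 km/h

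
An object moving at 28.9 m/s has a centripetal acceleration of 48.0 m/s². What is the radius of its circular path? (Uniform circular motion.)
r = v²/a_c = 28.9²/48.0 = 17.4 m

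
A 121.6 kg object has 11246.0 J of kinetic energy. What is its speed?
KE = ½mv² → v = √(2KE/m) = √(2×11246.0/121.6) = 13.6 m/s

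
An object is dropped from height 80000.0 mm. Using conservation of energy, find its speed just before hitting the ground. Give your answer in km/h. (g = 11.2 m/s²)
mgh = ½mv² → v = √(2gh) = √(2×11.2×80) = 42.33 m/s = 152.4 km/h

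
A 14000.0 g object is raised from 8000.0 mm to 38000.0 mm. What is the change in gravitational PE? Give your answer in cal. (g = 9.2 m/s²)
ΔPE = mg(h₂ − h₁) = 14 kg × 9.2 m/s² × (38 − 8) m = 3864 J = 923.5 cal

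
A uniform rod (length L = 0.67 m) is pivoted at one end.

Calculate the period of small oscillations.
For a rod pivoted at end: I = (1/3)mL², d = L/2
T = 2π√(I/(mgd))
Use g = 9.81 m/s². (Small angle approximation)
I/m = (1/3)L² = 0.1496 m²; d = L/2 = 0.335 m
T = 2π√(I/(mgd)) = 2π√(0.1496/(9.81×0.335)) = 1.341 s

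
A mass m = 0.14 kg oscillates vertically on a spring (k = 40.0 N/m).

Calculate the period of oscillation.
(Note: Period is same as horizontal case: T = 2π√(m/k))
T = 2π√(m/k) = 2π√(0.14/40.0) = 0.3717 s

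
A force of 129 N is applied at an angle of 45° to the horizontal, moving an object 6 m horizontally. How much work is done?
W = Fd cosθ = 129×6×cos(45°) = 547.3 J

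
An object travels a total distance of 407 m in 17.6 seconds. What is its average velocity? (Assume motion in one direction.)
v_avg = Δd / Δt = 407 / 17.6 = 23.12 m/s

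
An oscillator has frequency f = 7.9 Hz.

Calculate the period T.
T = 1/f = 1/7.9 = 0.1266 s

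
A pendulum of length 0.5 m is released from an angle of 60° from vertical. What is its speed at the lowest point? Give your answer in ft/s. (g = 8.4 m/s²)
h = L(1 − cosθ) = 0.5×(1 − cos60°) = 0.25 m
v = √(2gh) = √(2×8.4×0.25) = 2.049 m/s = 6.724 ft/s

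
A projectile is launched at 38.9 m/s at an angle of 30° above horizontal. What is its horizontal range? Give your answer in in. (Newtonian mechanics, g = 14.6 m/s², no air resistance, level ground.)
R = v₀² sin(2θ) / g (with unit conversion) = 3534.0 in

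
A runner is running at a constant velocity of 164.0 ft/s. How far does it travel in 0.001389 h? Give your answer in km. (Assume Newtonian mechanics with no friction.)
d = vt (with unit conversion) = 0.25 km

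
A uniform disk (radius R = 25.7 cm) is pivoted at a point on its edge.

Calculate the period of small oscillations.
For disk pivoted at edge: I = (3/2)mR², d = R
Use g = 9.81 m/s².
I/m = (3/2)R² = 0.09907 m²; d = R = 0.257 m
T = 2π√((3/2)R²/(gR)) = 2π√(3R/(2g)) = 1.246 s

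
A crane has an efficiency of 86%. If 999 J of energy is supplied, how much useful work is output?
W_out = η × W_in = 0.86 × 999 = 859.14 J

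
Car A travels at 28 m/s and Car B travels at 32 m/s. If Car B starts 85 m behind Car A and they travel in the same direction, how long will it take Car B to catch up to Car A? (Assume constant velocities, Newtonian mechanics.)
Relative speed: v_rel = 32 - 28 = 4 m/s
Time to catch: t = d₀/v_rel = 85/4 = 21.25 s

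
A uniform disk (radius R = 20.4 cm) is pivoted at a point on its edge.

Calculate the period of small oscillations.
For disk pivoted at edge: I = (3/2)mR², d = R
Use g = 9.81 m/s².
I/m = (3/2)R² = 0.06242 m²; d = R = 0.204 m
T = 2π√((3/2)R²/(gR)) = 2π√(3R/(2g)) = 1.11 s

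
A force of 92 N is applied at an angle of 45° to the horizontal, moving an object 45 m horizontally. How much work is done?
W = Fd cosθ = 92×45×cos(45°) = 2927.4 J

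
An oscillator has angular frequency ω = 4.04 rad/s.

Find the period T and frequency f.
T = 2π/ω = 2π/4.04 = 1.555 s; f = ω/2π = 0.643 Hz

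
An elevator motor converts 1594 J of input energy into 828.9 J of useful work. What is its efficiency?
η = W_out/W_in = 828.9/1594 = 0.52 = 52.0%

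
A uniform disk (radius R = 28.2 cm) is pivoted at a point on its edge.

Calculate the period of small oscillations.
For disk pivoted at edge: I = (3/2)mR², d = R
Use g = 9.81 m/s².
I/m = (3/2)R² = 0.1193 m²; d = R = 0.282 m
T = 2π√((3/2)R²/(gR)) = 2π√(3R/(2g)) = 1.305 s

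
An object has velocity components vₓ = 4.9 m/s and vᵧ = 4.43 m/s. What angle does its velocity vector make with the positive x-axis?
θ = arctan(vᵧ/vₓ) = arctan(4.43/4.9) = 42.12°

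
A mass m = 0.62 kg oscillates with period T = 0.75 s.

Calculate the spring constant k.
T = 2π√(m/k) → k = m(2π/T)² = 0.62×(2π/0.75)² = 43.51 N/m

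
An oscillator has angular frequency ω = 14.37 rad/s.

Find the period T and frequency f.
T = 2π/ω = 2π/14.37 = 0.4372 s; f = ω/2π = 2.287 Hz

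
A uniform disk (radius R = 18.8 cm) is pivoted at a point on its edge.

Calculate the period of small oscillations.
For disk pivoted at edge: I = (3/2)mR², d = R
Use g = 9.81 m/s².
I/m = (3/2)R² = 0.05302 m²; d = R = 0.188 m
T = 2π√((3/2)R²/(gR)) = 2π√(3R/(2g)) = 1.065 s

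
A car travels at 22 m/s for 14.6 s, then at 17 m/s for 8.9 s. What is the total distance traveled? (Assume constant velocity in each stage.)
d₁ = v₁t₁ = 22 × 14.6 = 321.2 m
d₂ = v₂t₂ = 17 × 8.9 = 151.3 m
d_total = 321.2 + 151.3 = 472.5 m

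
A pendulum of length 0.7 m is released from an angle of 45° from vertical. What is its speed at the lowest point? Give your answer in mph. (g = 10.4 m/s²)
h = L(1 − cosθ) = 0.7×(1 − cos45°) = 0.205 m
v = √(2gh) = √(2×10.4×0.205) = 2.065 m/s = 4.619 mph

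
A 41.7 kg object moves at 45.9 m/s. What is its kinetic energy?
KE = ½mv² = ½×41.7×45.9² = 43926.99 J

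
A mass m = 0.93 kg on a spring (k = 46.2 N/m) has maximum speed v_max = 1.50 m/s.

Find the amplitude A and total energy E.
½mv²_max = ½kA² → A = v_max√(m/k) = 1.5×√(0.93/46.2) = 0.2128 m = 21.28 cm
E = ½mv²_max = ½×0.93×1.5² = 1.046 J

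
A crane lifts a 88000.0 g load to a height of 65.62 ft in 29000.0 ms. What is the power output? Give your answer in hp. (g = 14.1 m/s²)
W = mgh = 88×14.1×20 = 2.482e+04 J
P = W/t = 2.482e+04/29 = 855.8 W = 1.148 hp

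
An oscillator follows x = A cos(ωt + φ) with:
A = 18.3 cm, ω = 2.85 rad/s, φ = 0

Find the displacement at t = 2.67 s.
x = A cos(ωt + φ) = 18.3×cos(2.85×2.67 + 0) = 4.43 cm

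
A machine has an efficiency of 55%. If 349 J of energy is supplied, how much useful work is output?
W_out = η × W_in = 0.55 × 349 = 191.95 J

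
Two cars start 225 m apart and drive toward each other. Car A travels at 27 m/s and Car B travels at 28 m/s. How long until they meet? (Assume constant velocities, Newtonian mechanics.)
Combined speed: v_combined = 27 + 28 = 55 m/s
Time to meet: t = d/55 = 225/55 = 4.09 s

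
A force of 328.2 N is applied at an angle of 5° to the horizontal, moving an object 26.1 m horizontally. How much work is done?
W = Fd cosθ = 328.2×26.1×cos(5°) = 8533.4 J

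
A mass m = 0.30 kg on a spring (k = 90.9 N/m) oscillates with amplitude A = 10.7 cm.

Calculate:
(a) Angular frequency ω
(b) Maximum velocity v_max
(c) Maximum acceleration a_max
ω = √(k/m) = √(90.9/0.3) = 17.41 rad/s
v_max = ωA = 17.41×0.107 = 1.863 m/s
a_max = ω²A = 17.41²×0.107 = 32.42 m/s²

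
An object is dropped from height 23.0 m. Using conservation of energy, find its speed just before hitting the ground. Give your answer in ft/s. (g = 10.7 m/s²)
mgh = ½mv² → v = √(2gh) = √(2×10.7×23) = 22.19 m/s = 72.79 ft/s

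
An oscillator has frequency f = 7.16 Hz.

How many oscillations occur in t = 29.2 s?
n = f×t = 7.16×29.2 = 209.1 oscillations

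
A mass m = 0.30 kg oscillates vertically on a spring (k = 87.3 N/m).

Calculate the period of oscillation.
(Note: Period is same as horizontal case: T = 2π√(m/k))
T = 2π√(m/k) = 2π√(0.3/87.3) = 0.3683 s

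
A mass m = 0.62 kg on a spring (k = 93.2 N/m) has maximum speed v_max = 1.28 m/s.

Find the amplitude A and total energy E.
½mv²_max = ½kA² → A = v_max√(m/k) = 1.28×√(0.62/93.2) = 0.1044 m = 10.44 cm
E = ½mv²_max = ½×0.62×1.28² = 0.5079 J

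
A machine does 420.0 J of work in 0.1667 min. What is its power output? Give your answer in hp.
P = W/t = 420 J / 10 s = 41.99 W = 0.05631 hp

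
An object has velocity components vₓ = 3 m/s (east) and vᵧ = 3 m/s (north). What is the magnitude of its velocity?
|v| = √(vₓ² + vᵧ²) = √(3² + 3²) = √(18) = 4.24 m/s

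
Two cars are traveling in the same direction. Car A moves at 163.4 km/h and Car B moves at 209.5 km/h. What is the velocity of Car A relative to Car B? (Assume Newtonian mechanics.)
v_rel = v_A - v_B = 163.4 - 209.5 = -46.1 km/h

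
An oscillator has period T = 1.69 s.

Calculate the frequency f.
f = 1/T = 1/1.69 = 0.5917 Hz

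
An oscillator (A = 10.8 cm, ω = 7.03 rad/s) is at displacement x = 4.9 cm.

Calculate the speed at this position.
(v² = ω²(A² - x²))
v = ω√(A² − x²) = 7.03×√(0.108² − 0.049²) = 0.6766 m/s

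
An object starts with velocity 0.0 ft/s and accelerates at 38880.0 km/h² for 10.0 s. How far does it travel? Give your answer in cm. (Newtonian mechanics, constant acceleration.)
d = v₀t + ½at² (with unit conversion) = 15000.0 cm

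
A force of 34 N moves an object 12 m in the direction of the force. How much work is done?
W = Fd = 34×12 = 408.0 J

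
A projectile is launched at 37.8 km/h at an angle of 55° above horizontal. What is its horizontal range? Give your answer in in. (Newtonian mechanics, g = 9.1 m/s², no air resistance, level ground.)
R = v₀² sin(2θ) / g (with unit conversion) = 448.2 in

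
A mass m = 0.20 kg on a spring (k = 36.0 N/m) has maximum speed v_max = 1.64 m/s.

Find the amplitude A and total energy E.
½mv²_max = ½kA² → A = v_max√(m/k) = 1.64×√(0.2/36.0) = 0.1222 m = 12.22 cm
E = ½mv²_max = ½×0.2×1.64² = 0.269 J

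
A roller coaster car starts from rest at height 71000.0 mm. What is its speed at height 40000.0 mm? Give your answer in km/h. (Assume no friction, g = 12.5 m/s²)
mgh₁ = ½mv₂² + mgh₂ → v₂ = √(2g(h₁−h₂)) = √(2×12.5×(71−40)) = 27.84 m/s = 100.2 km/h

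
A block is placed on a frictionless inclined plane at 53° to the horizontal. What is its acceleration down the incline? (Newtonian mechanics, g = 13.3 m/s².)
a = g sin(θ) = 13.3 × sin(53°) = 13.3 × 0.7986 = 10.62 m/s²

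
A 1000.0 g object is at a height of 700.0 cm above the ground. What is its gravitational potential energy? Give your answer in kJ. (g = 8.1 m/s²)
PE = mgh = 1 kg × 8.1 m/s² × 7 m = 56.7 J = 0.0567 kJ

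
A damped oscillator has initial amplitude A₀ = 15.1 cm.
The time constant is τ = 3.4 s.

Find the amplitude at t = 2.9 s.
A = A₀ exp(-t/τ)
A = A₀ exp(−t/τ) = 15.1×exp(−2.9/3.4) = 6.435 cm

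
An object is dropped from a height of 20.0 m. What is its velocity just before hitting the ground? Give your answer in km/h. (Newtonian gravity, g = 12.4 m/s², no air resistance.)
v = √(2gh) (with unit conversion) = 80.18 km/h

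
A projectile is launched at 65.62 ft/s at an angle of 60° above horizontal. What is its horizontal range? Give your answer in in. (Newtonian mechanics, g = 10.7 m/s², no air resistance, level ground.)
R = v₀² sin(2θ) / g (with unit conversion) = 1275.0 in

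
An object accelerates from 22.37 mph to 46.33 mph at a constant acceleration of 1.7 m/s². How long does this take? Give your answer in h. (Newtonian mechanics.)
t = (v - v₀)/a (with unit conversion) = 0.00175 h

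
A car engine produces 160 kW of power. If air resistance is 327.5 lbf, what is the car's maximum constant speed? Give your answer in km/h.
P = Fv → v = P/F = 160000 W / 1457 N = 109.8 m/s = 395.4 km/h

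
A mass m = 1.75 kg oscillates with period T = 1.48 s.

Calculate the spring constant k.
T = 2π√(m/k) → k = m(2π/T)² = 1.75×(2π/1.48)² = 31.54 N/m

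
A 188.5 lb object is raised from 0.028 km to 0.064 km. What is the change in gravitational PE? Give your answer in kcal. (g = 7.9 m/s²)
ΔPE = mg(h₂ − h₁) = 85.5 kg × 7.9 m/s² × (64 − 28) m = 2.432e+04 J = 5.812 kcal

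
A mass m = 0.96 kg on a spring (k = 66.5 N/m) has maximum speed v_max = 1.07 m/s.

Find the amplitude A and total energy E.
½mv²_max = ½kA² → A = v_max√(m/k) = 1.07×√(0.96/66.5) = 0.1286 m = 12.86 cm
E = ½mv²_max = ½×0.96×1.07² = 0.5496 J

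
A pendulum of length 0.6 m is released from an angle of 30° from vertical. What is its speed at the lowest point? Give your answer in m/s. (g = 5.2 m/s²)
h = L(1 − cosθ) = 0.6×(1 − cos30°) = 0.08038 m
v = √(2gh) = √(2×5.2×0.08038) = 0.9143 m/s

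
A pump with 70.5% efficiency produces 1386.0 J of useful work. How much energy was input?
W_in = W_out/η = 1386.0/0.705 = 1966.0 J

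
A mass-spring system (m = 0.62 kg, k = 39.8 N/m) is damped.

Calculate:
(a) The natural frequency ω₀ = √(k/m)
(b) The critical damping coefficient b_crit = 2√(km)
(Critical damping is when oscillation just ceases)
ω₀ = √(k/m) = √(39.8/0.62) = 8.012 rad/s
b_crit = 2√(km) = 2√(39.8×0.62) = 9.935 kg/s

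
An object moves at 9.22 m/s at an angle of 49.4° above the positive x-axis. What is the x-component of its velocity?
vₓ = v cos(θ) = 9.22 × cos(49.4°) = 6.0 m/s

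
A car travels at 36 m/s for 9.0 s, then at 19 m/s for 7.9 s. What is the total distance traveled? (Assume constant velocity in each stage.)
d₁ = v₁t₁ = 36 × 9.0 = 324 m
d₂ = v₂t₂ = 19 × 7.9 = 150.1 m
d_total = 324 + 150.1 = 474.1 m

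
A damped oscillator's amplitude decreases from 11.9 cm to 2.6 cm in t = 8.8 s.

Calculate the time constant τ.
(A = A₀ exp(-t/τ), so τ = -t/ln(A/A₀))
A/A₀ = 2.6/11.9 = 0.2185; ln(A/A₀) = -1.521
τ = −t/ln(A/A₀) = −8.8/-1.521 = 5.786 s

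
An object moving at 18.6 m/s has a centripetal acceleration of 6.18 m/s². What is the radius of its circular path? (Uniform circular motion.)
r = v²/a_c = 18.6²/6.18 = 55.98 m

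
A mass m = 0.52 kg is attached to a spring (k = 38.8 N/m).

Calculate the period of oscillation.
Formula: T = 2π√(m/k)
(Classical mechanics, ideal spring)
T = 2π√(m/k) = 2π√(0.52/38.8) = 0.7274 s; f = 1/T = 1.375 Hz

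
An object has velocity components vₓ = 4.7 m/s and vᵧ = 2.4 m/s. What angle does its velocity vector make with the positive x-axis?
θ = arctan(vᵧ/vₓ) = arctan(2.4/4.7) = 27.05°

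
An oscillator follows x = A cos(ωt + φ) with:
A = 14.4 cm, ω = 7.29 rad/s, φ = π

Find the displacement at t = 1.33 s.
x = A cos(ωt + φ) = 14.4×cos(7.29×1.33 + π) = 13.87 cm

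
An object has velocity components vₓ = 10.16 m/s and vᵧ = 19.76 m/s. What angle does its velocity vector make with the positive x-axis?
θ = arctan(vᵧ/vₓ) = arctan(19.76/10.16) = 62.79°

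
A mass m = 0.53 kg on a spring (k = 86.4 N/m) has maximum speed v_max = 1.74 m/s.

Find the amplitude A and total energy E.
½mv²_max = ½kA² → A = v_max√(m/k) = 1.74×√(0.53/86.4) = 0.1363 m = 13.63 cm
E = ½mv²_max = ½×0.53×1.74² = 0.8023 J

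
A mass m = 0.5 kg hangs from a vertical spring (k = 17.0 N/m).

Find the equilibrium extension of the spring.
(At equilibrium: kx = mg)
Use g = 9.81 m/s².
x_eq = mg/k = 0.5×9.81/17.0 = 0.2885 m = 28.85 cm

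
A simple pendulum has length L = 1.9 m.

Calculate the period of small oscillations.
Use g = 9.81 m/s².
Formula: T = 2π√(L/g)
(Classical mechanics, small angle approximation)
T = 2π√(L/g) = 2π√(1.9/9.81) = 2.765 s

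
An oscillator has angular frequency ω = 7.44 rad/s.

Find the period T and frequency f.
T = 2π/ω = 2π/7.44 = 0.8445 s; f = ω/2π = 1.184 Hz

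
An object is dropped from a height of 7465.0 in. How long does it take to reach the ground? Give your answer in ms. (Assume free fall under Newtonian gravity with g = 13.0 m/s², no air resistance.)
t = √(2h/g) (with unit conversion) = 5401.0 ms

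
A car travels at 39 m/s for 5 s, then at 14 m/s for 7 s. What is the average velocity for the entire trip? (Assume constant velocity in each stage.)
d₁ = v₁t₁ = 39 × 5 = 195 m
d₂ = v₂t₂ = 14 × 7 = 98 m
d_total = 293 m, t_total = 12 s
v_avg = d_total/t_total = 293/12 = 24.42 m/s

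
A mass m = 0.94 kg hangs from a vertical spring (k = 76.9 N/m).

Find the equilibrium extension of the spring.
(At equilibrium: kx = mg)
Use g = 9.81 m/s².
x_eq = mg/k = 0.94×9.81/76.9 = 0.1199 m = 11.99 cm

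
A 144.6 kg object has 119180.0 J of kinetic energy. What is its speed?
KE = ½mv² → v = √(2KE/m) = √(2×119180.0/144.6) = 40.6 m/s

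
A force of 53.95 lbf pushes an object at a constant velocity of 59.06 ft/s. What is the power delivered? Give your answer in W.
P = Fv = 240 N × 18 m/s = 4320 W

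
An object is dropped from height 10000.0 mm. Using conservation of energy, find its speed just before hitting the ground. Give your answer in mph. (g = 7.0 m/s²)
mgh = ½mv² → v = √(2gh) = √(2×7.0×10) = 11.83 m/s = 26.47 mph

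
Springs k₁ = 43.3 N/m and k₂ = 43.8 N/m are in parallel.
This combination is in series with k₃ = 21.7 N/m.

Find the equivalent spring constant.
k₁₂ = k₁ + k₂ = 87.1 N/m (parallel)
1/k_eq = 1/k₁₂ + 1/k₃ → k_eq = 17.37 N/m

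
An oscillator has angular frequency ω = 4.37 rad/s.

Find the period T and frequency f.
T = 2π/ω = 2π/4.37 = 1.438 s; f = ω/2π = 0.6955 Hz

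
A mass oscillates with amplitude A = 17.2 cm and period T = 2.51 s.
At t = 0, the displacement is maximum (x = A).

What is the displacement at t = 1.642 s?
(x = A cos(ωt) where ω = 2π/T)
ω = 2π/T = 2π/2.51 = 2.503 rad/s
x = A cos(ωt) = 17.2×cos(2.503×1.642) = -9.741 cm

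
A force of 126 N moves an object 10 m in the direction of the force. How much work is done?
W = Fd = 126×10 = 1260.0 J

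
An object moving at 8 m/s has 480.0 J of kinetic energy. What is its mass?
KE = ½mv² → m = 2KE/v² = 2×480.0/8² = 15.0 kg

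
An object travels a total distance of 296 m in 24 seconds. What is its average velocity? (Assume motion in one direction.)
v_avg = Δd / Δt = 296 / 24 = 12.33 m/s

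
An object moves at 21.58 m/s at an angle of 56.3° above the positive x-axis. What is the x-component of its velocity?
vₓ = v cos(θ) = 21.58 × cos(56.3°) = 11.97 m/s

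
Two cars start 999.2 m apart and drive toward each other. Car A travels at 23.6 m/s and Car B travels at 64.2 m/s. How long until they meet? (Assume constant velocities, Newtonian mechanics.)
Combined speed: v_combined = 23.6 + 64.2 = 87.8 m/s
Time to meet: t = d/87.8 = 999.2/87.8 = 11.38 s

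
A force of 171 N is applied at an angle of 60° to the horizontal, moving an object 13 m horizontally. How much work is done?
W = Fd cosθ = 171×13×cos(60°) = 1111.5 J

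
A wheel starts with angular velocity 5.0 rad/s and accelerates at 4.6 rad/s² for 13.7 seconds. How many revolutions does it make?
θ = ω₀t + ½αt² = 5.0×13.7 + ½×4.6×13.7² = 500.19 rad
Revolutions = θ/(2π) = 500.19/(2π) = 79.61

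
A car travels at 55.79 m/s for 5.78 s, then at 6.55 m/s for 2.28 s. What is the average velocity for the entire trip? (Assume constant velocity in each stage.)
d₁ = v₁t₁ = 55.79 × 5.78 = 322.466 m
d₂ = v₂t₂ = 6.55 × 2.28 = 14.934 m
d_total = 337.4 m, t_total = 8.06 s
v_avg = d_total/t_total = 337.4/8.06 = 41.86 m/s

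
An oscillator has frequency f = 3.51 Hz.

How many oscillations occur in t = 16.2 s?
n = f×t = 3.51×16.2 = 56.86 oscillations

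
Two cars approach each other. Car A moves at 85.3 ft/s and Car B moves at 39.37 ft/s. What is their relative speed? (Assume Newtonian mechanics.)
v_rel = v_A + v_B = 85.3 + 39.37 = 124.7 ft/s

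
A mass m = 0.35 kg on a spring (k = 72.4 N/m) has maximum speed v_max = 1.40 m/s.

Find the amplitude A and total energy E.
½mv²_max = ½kA² → A = v_max√(m/k) = 1.4×√(0.35/72.4) = 0.09734 m = 9.734 cm
E = ½mv²_max = ½×0.35×1.4² = 0.343 J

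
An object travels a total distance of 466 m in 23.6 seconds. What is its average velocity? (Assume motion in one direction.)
v_avg = Δd / Δt = 466 / 23.6 = 19.75 m/s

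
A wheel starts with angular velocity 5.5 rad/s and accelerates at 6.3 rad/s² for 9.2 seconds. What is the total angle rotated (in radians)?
θ = ω₀t + ½αt² = 5.5×9.2 + ½×6.3×9.2² = 317.22 rad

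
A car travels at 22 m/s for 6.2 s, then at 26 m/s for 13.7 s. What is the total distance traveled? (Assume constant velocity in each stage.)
d₁ = v₁t₁ = 22 × 6.2 = 136.4 m
d₂ = v₂t₂ = 26 × 13.7 = 356.2 m
d_total = 136.4 + 356.2 = 492.6 m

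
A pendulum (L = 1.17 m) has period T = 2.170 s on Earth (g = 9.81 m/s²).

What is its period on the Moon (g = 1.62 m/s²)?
T = 2π√(L/g), so T_moon/T_earth = √(g_earth/g_moon)
T_moon = 2π√(1.17/1.62) = 5.34 s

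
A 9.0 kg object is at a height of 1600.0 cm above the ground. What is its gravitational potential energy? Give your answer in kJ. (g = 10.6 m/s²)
PE = mgh = 9 kg × 10.6 m/s² × 16 m = 1526 J = 1.526 kJ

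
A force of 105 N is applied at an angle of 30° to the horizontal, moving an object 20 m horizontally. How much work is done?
W = Fd cosθ = 105×20×cos(30°) = 1818.7 J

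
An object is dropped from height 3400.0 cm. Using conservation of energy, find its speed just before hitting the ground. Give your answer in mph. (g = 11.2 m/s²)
mgh = ½mv² → v = √(2gh) = √(2×11.2×34) = 27.6 m/s = 61.73 mph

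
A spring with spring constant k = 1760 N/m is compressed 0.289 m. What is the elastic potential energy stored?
PE = ½kx² = ½×1760×0.289² = 73.5 J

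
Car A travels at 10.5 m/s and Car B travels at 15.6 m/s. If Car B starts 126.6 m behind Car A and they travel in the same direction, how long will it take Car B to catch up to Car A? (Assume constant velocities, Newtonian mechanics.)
Relative speed: v_rel = 15.6 - 10.5 = 5.1 m/s
Time to catch: t = d₀/v_rel = 126.6/5.1 = 24.82 s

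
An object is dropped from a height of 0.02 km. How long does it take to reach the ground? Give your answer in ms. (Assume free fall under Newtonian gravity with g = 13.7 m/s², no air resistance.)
t = √(2h/g) (with unit conversion) = 1709.0 ms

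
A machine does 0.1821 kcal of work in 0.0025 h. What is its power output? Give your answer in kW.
P = W/t = 761.9 J / 9 s = 84.66 W = 0.08466 kW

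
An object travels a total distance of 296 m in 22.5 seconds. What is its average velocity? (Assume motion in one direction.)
v_avg = Δd / Δt = 296 / 22.5 = 13.16 m/s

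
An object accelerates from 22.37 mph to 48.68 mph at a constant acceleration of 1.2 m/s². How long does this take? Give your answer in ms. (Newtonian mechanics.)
t = (v - v₀)/a (with unit conversion) = 9801.0 ms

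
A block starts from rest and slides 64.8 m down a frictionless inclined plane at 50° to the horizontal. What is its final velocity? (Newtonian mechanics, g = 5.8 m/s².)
a = g sin(θ) = 5.8 × sin(50°) = 4.44 m/s²
v = √(2ad) = √(2 × 4.44 × 64.8) = 24.0 m/s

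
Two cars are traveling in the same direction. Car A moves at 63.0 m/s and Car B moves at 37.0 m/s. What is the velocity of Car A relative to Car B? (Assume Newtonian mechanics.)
v_rel = v_A - v_B = 63.0 - 37.0 = 26.0 m/s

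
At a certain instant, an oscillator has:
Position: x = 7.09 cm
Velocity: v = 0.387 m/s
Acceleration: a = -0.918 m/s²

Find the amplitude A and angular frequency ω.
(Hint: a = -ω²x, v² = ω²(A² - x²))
a = −ω²x → ω = √(|a|/x) = √(0.918/0.0709) = 3.598 rad/s
v² = ω²(A² − x²) → A = √(x² + v²/ω²) = √(0.0709² + 0.387²/3.598²) = 0.1288 m = 12.88 cm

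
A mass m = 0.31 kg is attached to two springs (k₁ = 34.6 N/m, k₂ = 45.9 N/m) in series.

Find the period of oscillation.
k_eq = k₁k₂/(k₁+k₂) = 19.73 N/m
T = 2π√(m/k_eq) = 2π√(0.31/19.73) = 0.7876 s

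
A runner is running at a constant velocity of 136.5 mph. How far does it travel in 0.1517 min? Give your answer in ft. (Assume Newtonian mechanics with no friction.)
d = vt (with unit conversion) = 1822.0 ft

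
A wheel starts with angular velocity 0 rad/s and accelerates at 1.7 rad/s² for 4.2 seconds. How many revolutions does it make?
θ = ω₀t + ½αt² = 0×4.2 + ½×1.7×4.2² = 14.99 rad
Revolutions = θ/(2π) = 14.99/(2π) = 2.39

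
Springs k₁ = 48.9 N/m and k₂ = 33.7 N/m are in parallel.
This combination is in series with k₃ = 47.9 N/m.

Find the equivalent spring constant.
k₁₂ = k₁ + k₂ = 82.6 N/m (parallel)
1/k_eq = 1/k₁₂ + 1/k₃ → k_eq = 30.32 N/m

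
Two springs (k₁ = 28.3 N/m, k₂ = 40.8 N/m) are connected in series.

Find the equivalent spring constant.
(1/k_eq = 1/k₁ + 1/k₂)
1/k_eq = 1/28.3 + 1/40.8 = 0.059845; k_eq = 16.71 N/m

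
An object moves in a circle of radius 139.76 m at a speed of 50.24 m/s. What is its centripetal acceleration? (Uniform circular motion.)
a_c = v²/r = 50.24²/139.76 = 2524.06/139.76 = 18.06 m/s²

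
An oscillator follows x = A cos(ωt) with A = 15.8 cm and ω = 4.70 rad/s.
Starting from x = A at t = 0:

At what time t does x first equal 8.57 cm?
cos(ωt) = x/A = 8.57/15.8 = 0.5424
ωt = arccos(0.5424) = 0.9975 rad
t = 0.9975/4.7 = 0.2122 s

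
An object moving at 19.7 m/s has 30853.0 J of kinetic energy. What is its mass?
KE = ½mv² → m = 2KE/v² = 2×30853.0/19.7² = 159.0 kg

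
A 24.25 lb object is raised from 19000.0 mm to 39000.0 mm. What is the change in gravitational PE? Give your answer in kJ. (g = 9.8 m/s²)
ΔPE = mg(h₂ − h₁) = 11 kg × 9.8 m/s² × (39 − 19) m = 2156 J = 2.156 kJ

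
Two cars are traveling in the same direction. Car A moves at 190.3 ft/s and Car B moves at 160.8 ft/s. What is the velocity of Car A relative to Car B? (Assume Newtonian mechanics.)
v_rel = v_A - v_B = 190.3 - 160.8 = 29.5 ft/s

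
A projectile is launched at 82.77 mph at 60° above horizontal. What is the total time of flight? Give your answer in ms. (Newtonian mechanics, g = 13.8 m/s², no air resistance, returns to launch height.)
T = 2v₀sin(θ)/g (with unit conversion) = 4644.0 ms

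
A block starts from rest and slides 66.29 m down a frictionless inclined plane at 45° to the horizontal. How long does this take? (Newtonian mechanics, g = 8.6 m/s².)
a = g sin(θ) = 8.6 × sin(45°) = 6.08 m/s²
t = √(2d/a) = √(2 × 66.29 / 6.08) = 4.67 s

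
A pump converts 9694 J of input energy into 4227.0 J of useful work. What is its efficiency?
η = W_out/W_in = 4227.0/9694 = 0.436 = 43.6%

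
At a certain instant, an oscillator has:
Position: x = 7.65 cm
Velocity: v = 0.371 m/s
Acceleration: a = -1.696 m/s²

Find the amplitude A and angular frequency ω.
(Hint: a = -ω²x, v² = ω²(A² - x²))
a = −ω²x → ω = √(|a|/x) = √(1.696/0.0765) = 4.708 rad/s
v² = ω²(A² − x²) → A = √(x² + v²/ω²) = √(0.0765² + 0.371²/4.708²) = 0.1098 m = 10.98 cm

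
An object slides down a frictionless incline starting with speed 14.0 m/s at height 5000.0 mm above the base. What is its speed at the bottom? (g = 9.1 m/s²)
½mv₀² + mgh = ½mv² → v = √(v₀² + 2gh) = √(14² + 2×9.1×5) = 16.94 m/s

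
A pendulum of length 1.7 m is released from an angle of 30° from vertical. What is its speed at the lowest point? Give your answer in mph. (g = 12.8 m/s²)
h = L(1 − cosθ) = 1.7×(1 − cos30°) = 0.2278 m
v = √(2gh) = √(2×12.8×0.2278) = 2.415 m/s = 5.401 mph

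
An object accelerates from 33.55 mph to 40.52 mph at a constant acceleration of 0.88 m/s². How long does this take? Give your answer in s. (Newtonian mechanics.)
t = (v - v₀)/a (with unit conversion) = 3.541 s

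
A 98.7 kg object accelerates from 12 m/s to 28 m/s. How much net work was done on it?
W_net = ΔKE = ½m(v₂² − v₁²) = ½×98.7×(28² − 12²) = 31584.0 J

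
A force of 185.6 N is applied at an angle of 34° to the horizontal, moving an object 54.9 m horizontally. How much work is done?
W = Fd cosθ = 185.6×54.9×cos(34°) = 8447.4 J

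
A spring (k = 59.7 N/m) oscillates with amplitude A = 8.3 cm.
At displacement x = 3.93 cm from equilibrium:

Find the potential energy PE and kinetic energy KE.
E_total = ½kA² = ½×59.7×(0.083)² = 0.2056 J
PE = ½kx² = ½×59.7×(0.0393)² = 0.0461 J
KE = E_total − PE = 0.1595 J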